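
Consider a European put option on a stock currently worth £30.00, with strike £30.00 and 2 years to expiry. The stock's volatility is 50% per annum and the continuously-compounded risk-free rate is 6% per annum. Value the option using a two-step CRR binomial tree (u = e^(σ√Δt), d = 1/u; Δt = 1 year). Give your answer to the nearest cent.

£5.33

CRR parameters: u = e^(σ√Δt) = e^(0.5·√1) = 1.6487, d = 1/u = 0.6065
Per-period rate: rΔt = 0.06·1 = 0.06, so R = e^0.06 = 1.0618
Risk-neutral probability p = (e^0.06 − 0.6065)/(1.6487 − 0.6065) = 0.4553/1.0422 = 0.4369
Terminal stock prices: S_uu = 81.55, S_ud = 30, S_dd = 11.04
Terminal payoffs (K − S): max(-51.55, 0) = 0, max(0, 0) = 0, max(18.96, 0) = 18.96
Node u (S = 49.46): V_u = e^(−0.06)·[0.4369·0.0000 + 0.5631·0.0000] = 0.0000
Node d (S = 18.2): V_d = e^(−0.06)·[0.4369·0.0000 + 0.5631·18.9636] = 10.0570
Node 0 (S = 30): V_0 = e^(−0.06)·[0.4369·0.0000 + 0.5631·10.0570] = 5.3336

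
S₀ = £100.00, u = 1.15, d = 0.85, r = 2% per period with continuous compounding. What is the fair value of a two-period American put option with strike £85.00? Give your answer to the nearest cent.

£2.29

Risk-neutral probability p = (e^0.02 − 0.85)/(1.15 − 0.85) = 0.1702/0.3000 = 0.5673
Terminal stock prices: S_uu = 132.2, S_ud = 97.75, S_dd = 72.25
Terminal payoffs (K − S): max(-47.25, 0) = 0, max(-12.75, 0) = 0, max(12.75, 0) = 12.75
Node u (S = 115): continuation = e^(−0.02)·[0.5673·0.0000 + 0.4327·0.0000] = 0.0000; exercise value = 0.0000 ≤ continuation, so V_u = 0.0000
Node d (S = 85): continuation = e^(−0.02)·[0.5673·0.0000 + 0.4327·12.7500] = 5.4072; exercise value = 0.0000 ≤ continuation, so V_d = 5.4072
Node 0 (S = 100): continuation = e^(−0.02)·[0.5673·0.0000 + 0.4327·5.4072] = 2.2932; exercise value = 0.0000 ≤ continuation, so V_0 = 2.2932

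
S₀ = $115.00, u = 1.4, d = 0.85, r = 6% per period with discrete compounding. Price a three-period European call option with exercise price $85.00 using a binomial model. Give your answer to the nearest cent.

$46.48

Risk-neutral probability p = (1 + 0.06 − 0.85)/(1.4 − 0.85) = 0.2100/0.5500 = 0.3818
Terminal stock prices: S_uuu = 315.6, S_uud = 191.6, S_udd = 116.3, S_ddd = 70.62
Terminal payoffs (S − K): max(230.6, 0) = 230.6, max(106.6, 0) = 106.6, max(31.32, 0) = 31.32, max(-14.38, 0) = 0
Node uu (S = 225.4): V_uu = 1/1.06·[0.3818·230.5600 + 0.6182·106.5900] = 145.2113
Node ud (S = 136.8): V_ud = 1/1.06·[0.3818·106.5900 + 0.6182·31.3225] = 56.6613
Node dd (S = 83.09): V_dd = 1/1.06·[0.3818·31.3225 + 0.6182·0.0000] = 11.2825
Node u (S = 161): V_u = 1/1.06·[0.3818·145.2113 + 0.6182·56.6613] = 85.3503
Node d (S = 97.75): V_d = 1/1.06·[0.3818·56.6613 + 0.6182·11.2825] = 26.9896
Node 0 (S = 115): V_0 = 1/1.06·[0.3818·85.3503 + 0.6182·26.9896] = 46.4838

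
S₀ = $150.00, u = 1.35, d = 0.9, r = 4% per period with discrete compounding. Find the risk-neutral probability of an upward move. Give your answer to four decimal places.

Risk-neutral probability p = (1 + 0.04 − 0.9)/(1.35 − 0.9) = 0.1400/0.4500 = 0.3111

p = 0.3111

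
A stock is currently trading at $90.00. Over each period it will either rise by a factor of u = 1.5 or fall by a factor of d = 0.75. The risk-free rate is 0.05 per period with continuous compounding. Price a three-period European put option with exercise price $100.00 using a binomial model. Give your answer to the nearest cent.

$20.37

Risk-neutral probability p = (e^0.05 − 0.75)/(1.5 − 0.75) = 0.3013/0.7500 = 0.4017
Terminal stock prices: S_uuu = 303.8, S_uud = 151.9, S_udd = 75.94, S_ddd = 37.97
Terminal payoffs (K − S): max(-203.8, 0) = 0, max(-51.88, 0) = 0, max(24.06, 0) = 24.06, max(62.03, 0) = 62.03
Node uu (S = 202.5): V_uu = e^(−0.05)·[0.4017·0.0000 + 0.5983·0.0000] = 0.0000
Node ud (S = 101.2): V_ud = e^(−0.05)·[0.4017·0.0000 + 0.5983·24.0625] = 13.6946
Node dd (S = 50.62): V_dd = e^(−0.05)·[0.4017·24.0625 + 0.5983·62.0312] = 44.4979
Node u (S = 135): V_u = e^(−0.05)·[0.4017·0.0000 + 0.5983·13.6946] = 7.7939
Node d (S = 67.5): V_d = e^(−0.05)·[0.4017·13.6946 + 0.5983·44.4979] = 30.5577
Node 0 (S = 90): V_0 = e^(−0.05)·[0.4017·7.7939 + 0.5983·30.5577] = 20.3692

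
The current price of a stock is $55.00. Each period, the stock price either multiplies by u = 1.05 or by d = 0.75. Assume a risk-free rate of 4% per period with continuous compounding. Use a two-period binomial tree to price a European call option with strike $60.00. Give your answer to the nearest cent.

$0.55

Risk-neutral probability p = (e^0.04 − 0.75)/(1.05 − 0.75) = 0.2908/0.3000 = 0.9694
Terminal stock prices: S_uu = 60.64, S_ud = 43.31, S_dd = 30.94
Terminal payoffs (S − K): max(0.6375, 0) = 0.6375, max(-16.69, 0) = 0, max(-29.06, 0) = 0
Node u (S = 57.75): V_u = e^(−0.04)·[0.9694·0.6375 + 0.0306·0.0000] = 0.5937
Node d (S = 41.25): V_d = e^(−0.04)·[0.9694·0.0000 + 0.0306·0.0000] = 0.0000
Node 0 (S = 55): V_0 = e^(−0.04)·[0.9694·0.5937 + 0.0306·0.0000] = 0.5530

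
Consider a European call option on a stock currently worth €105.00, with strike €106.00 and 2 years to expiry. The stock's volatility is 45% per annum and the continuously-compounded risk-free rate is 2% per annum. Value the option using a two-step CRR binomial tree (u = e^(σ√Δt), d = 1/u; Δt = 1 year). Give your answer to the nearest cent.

CRR parameters: u = e^(σ√Δt) = e^(0.45·√1) = 1.5683, d = 1/u = 0.6376
Per-period rate: rΔt = 0.02·1 = 0.02, so R = e^0.02 = 1.0202
Risk-neutral probability p = (e^0.02 − 0.6376)/(1.5683 − 0.6376) = 0.3826/0.9307 = 0.4111
Terminal stock prices: S_uu = 258.3, S_ud = 105, S_dd = 42.69
Terminal payoffs (S − K): max(152.3, 0) = 152.3, max(-1, 0) = 0, max(-63.31, 0) = 0
Node u (S = 164.7): V_u = e^(−0.02)·[0.4111·152.2583 + 0.5889·0.0000] = 61.3490
Node d (S = 66.95): V_d = e^(−0.02)·[0.4111·0.0000 + 0.5889·0.0000] = 0.0000
Node 0 (S = 105): V_0 = e^(−0.02)·[0.4111·61.3490 + 0.5889·0.0000] = 24.7192

€24.72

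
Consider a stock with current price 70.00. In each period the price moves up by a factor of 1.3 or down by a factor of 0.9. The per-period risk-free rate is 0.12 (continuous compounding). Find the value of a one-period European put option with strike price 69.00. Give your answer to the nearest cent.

2.29

Risk-neutral probability p = (e^0.12 − 0.9)/(1.3 − 0.9) = 0.2275/0.4000 = 0.5687
Terminal stock prices: S_u = 91, S_d = 63
Terminal payoffs (K − S): max(-22, 0) = 0, max(6, 0) = 6
Node 0 (S = 70): V_0 = e^(−0.12)·[0.5687·0.0000 + 0.4313·6.0000] = 2.2949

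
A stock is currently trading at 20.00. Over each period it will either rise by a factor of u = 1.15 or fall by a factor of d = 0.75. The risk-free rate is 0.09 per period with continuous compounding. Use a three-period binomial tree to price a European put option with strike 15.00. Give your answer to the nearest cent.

Risk-neutral probability p = (e^0.09 − 0.75)/(1.15 − 0.75) = 0.3442/0.4000 = 0.8604
Terminal stock prices: S_uuu = 30.42, S_uud = 19.84, S_udd = 12.94, S_ddd = 8.438
Terminal payoffs (K − S): max(-15.42, 0) = 0, max(-4.837, 0) = 0, max(2.062, 0) = 2.062, max(6.562, 0) = 6.562
Node uu (S = 26.45): V_uu = e^(−0.09)·[0.8604·0.0000 + 0.1396·0.0000] = 0.0000
Node ud (S = 17.25): V_ud = e^(−0.09)·[0.8604·0.0000 + 0.1396·2.0625] = 0.2631
Node dd (S = 11.25): V_dd = e^(−0.09)·[0.8604·2.0625 + 0.1396·6.5625] = 2.4590
Node u (S = 23): V_u = e^(−0.09)·[0.8604·0.0000 + 0.1396·0.2631] = 0.0336
Node d (S = 15): V_d = e^(−0.09)·[0.8604·0.2631 + 0.1396·2.4590] = 0.5205
Node 0 (S = 20): V_0 = e^(−0.09)·[0.8604·0.0336 + 0.1396·0.5205] = 0.0928

0.09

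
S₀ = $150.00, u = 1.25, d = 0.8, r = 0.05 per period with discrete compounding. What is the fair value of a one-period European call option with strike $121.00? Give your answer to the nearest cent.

Risk-neutral probability p = (1 + 0.05 − 0.8)/(1.25 − 0.8) = 0.2500/0.4500 = 0.5556
Terminal stock prices: S_u = 187.5, S_d = 120
Terminal payoffs (S − K): max(66.5, 0) = 66.5, max(-1, 0) = 0
Node 0 (S = 150): V_0 = 1/1.05·[0.5556·66.5000 + 0.4444·0.0000] = 35.1852

$35.19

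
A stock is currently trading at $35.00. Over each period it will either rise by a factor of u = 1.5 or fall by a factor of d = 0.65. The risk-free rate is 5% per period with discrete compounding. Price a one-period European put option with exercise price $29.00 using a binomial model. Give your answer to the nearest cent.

Risk-neutral probability p = (1 + 0.05 − 0.65)/(1.5 − 0.65) = 0.4000/0.8500 = 0.4706
Terminal stock prices: S_u = 52.5, S_d = 22.75
Terminal payoffs (K − S): max(-23.5, 0) = 0, max(6.25, 0) = 6.25
Node 0 (S = 35): V_0 = 1/1.05·[0.4706·0.0000 + 0.5294·6.2500] = 3.1513

$3.15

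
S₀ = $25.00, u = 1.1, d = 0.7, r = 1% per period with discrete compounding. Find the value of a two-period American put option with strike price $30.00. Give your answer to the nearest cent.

$5.00

Risk-neutral probability p = (1 + 0.01 − 0.7)/(1.1 − 0.7) = 0.3100/0.4000 = 0.7750
Terminal stock prices: S_uu = 30.25, S_ud = 19.25, S_dd = 12.25
Terminal payoffs (K − S): max(-0.25, 0) = 0, max(10.75, 0) = 10.75, max(17.75, 0) = 17.75
Node u (S = 27.5): continuation = 1/1.01·[0.7750·0.0000 + 0.2250·10.7500] = 2.3948; exercise value = 2.5000 > continuation, so V_u = 2.5000 (exercise)
Node d (S = 17.5): continuation = 1/1.01·[0.7750·10.7500 + 0.2250·17.7500] = 12.2030; exercise value = 12.5000 > continuation, so V_d = 12.5000 (exercise)
Node 0 (S = 25): continuation = 1/1.01·[0.7750·2.5000 + 0.2250·12.5000] = 4.7030; exercise value = 5.0000 > continuation, so V_0 = 5.0000 (exercise)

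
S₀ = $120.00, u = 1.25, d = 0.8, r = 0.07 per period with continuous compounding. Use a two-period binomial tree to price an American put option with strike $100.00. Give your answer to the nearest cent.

$3.14

Risk-neutral probability p = (e^0.07 − 0.8)/(1.25 − 0.8) = 0.2725/0.4500 = 0.6056
Terminal stock prices: S_uu = 187.5, S_ud = 120, S_dd = 76.8
Terminal payoffs (K − S): max(-87.5, 0) = 0, max(-20, 0) = 0, max(23.2, 0) = 23.2
Node u (S = 150): continuation = e^(−0.07)·[0.6056·0.0000 + 0.3944·0.0000] = 0.0000; exercise value = 0.0000 ≤ continuation, so V_u = 0.0000
Node d (S = 96): continuation = e^(−0.07)·[0.6056·0.0000 + 0.3944·23.2000] = 8.5320; exercise value = 4.0000 ≤ continuation, so V_d = 8.5320
Node 0 (S = 120): continuation = e^(−0.07)·[0.6056·0.0000 + 0.3944·8.5320] = 3.1378; exercise value = 0.0000 ≤ continuation, so V_0 = 3.1378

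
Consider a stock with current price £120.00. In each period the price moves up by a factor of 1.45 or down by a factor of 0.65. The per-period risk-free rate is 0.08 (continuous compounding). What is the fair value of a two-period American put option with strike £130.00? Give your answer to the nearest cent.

£25.58

Risk-neutral probability p = (e^0.08 − 0.65)/(1.45 − 0.65) = 0.4333/0.8000 = 0.5416
Terminal stock prices: S_uu = 252.3, S_ud = 113.1, S_dd = 50.7
Terminal payoffs (K − S): max(-122.3, 0) = 0, max(16.9, 0) = 16.9, max(79.3, 0) = 79.3
Node u (S = 174): continuation = e^(−0.08)·[0.5416·0.0000 + 0.4584·16.9000] = 7.1512; exercise value = 0.0000 ≤ continuation, so V_u = 7.1512
Node d (S = 78): continuation = e^(−0.08)·[0.5416·16.9000 + 0.4584·79.3000] = 42.0051; exercise value = 52.0000 > continuation, so V_d = 52.0000 (exercise)
Node 0 (S = 120): continuation = e^(−0.08)·[0.5416·7.1512 + 0.4584·52.0000] = 25.5791; exercise value = 10.0000 ≤ continuation, so V_0 = 25.5791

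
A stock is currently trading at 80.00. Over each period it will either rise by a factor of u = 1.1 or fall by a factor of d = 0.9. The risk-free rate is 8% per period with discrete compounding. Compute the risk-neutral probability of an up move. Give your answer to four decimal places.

Risk-neutral probability p = (1 + 0.08 − 0.9)/(1.1 − 0.9) = 0.1800/0.2000 = 0.9000

p = 0.9000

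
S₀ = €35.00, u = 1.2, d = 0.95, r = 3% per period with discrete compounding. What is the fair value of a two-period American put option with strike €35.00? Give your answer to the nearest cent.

€1.49

Risk-neutral probability p = (1 + 0.03 − 0.95)/(1.2 − 0.95) = 0.0800/0.2500 = 0.3200
Terminal stock prices: S_uu = 50.4, S_ud = 39.9, S_dd = 31.59
Terminal payoffs (K − S): max(-15.4, 0) = 0, max(-4.9, 0) = 0, max(3.413, 0) = 3.413
Node u (S = 42): continuation = 1/1.03·[0.3200·0.0000 + 0.6800·0.0000] = 0.0000; exercise value = 0.0000 ≤ continuation, so V_u = 0.0000
Node d (S = 33.25): continuation = 1/1.03·[0.3200·0.0000 + 0.6800·3.4125] = 2.2529; exercise value = 1.7500 ≤ continuation, so V_d = 2.2529
Node 0 (S = 35): continuation = 1/1.03·[0.3200·0.0000 + 0.6800·2.2529] = 1.4874; exercise value = 0.0000 ≤ continuation, so V_0 = 1.4874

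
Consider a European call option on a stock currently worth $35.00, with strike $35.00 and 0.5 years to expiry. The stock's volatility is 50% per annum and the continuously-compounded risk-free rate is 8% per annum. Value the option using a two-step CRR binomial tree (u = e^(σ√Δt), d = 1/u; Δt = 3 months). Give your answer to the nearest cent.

$4.98

CRR parameters: u = e^(σ√Δt) = e^(0.5·√0.25) = 1.2840, d = 1/u = 0.7788
Per-period rate: rΔt = 0.08·0.25 = 0.02, so R = e^0.02 = 1.0202
Risk-neutral probability p = (e^0.02 − 0.7788)/(1.2840 − 0.7788) = 0.2414/0.5052 = 0.4778
Terminal stock prices: S_uu = 57.71, S_ud = 35, S_dd = 21.23
Terminal payoffs (S − K): max(22.71, 0) = 22.71, max(0, 0) = 0, max(-13.77, 0) = 0
Node u (S = 44.94): V_u = e^(−0.02)·[0.4778·22.7052 + 0.5222·0.0000] = 10.6339
Node d (S = 27.26): V_d = e^(−0.02)·[0.4778·0.0000 + 0.5222·0.0000] = 0.0000
Node 0 (S = 35): V_0 = e^(−0.02)·[0.4778·10.6339 + 0.5222·0.0000] = 4.9804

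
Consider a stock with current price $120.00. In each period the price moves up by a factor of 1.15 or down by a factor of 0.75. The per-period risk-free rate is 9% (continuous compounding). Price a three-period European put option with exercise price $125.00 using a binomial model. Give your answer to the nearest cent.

Risk-neutral probability p = (e^0.09 − 0.75)/(1.15 − 0.75) = 0.3442/0.4000 = 0.8604
Terminal stock prices: S_uuu = 182.5, S_uud = 119, S_udd = 77.62, S_ddd = 50.62
Terminal payoffs (K − S): max(-57.5, 0) = 0, max(5.975, 0) = 5.975, max(47.38, 0) = 47.38, max(74.38, 0) = 74.38
Node uu (S = 158.7): V_uu = e^(−0.09)·[0.8604·0.0000 + 0.1396·5.9750] = 0.7621
Node ud (S = 103.5): V_ud = e^(−0.09)·[0.8604·5.9750 + 0.1396·47.3750] = 10.7414
Node dd (S = 67.5): V_dd = e^(−0.09)·[0.8604·47.3750 + 0.1396·74.3750] = 46.7414
Node u (S = 138): V_u = e^(−0.09)·[0.8604·0.7621 + 0.1396·10.7414] = 1.9694
Node d (S = 90): V_d = e^(−0.09)·[0.8604·10.7414 + 0.1396·46.7414] = 14.4088
Node 0 (S = 120): V_0 = e^(−0.09)·[0.8604·1.9694 + 0.1396·14.4088] = 3.3866

$3.39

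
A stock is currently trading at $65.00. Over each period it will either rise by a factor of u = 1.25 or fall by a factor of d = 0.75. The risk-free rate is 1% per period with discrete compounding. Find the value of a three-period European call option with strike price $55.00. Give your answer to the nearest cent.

Risk-neutral probability p = (1 + 0.01 − 0.75)/(1.25 − 0.75) = 0.2600/0.5000 = 0.5200
Terminal stock prices: S_uuu = 127, S_uud = 76.17, S_udd = 45.7, S_ddd = 27.42
Terminal payoffs (S − K): max(71.95, 0) = 71.95, max(21.17, 0) = 21.17, max(-9.297, 0) = 0, max(-27.58, 0) = 0
Node uu (S = 101.6): V_uu = 1/1.01·[0.5200·71.9531 + 0.4800·21.1719] = 47.1071
Node ud (S = 60.94): V_ud = 1/1.01·[0.5200·21.1719 + 0.4800·0.0000] = 10.9004
Node dd (S = 36.56): V_dd = 1/1.01·[0.5200·0.0000 + 0.4800·0.0000] = 0.0000
Node u (S = 81.25): V_u = 1/1.01·[0.5200·47.1071 + 0.4800·10.9004] = 29.4335
Node d (S = 48.75): V_d = 1/1.01·[0.5200·10.9004 + 0.4800·0.0000] = 5.6121
Node 0 (S = 65): V_0 = 1/1.01·[0.5200·29.4335 + 0.4800·5.6121] = 17.8210

$17.82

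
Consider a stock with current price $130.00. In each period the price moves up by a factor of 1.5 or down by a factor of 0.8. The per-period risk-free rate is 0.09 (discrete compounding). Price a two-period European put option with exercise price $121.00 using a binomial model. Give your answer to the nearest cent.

$10.91

Risk-neutral probability p = (1 + 0.09 − 0.8)/(1.5 − 0.8) = 0.2900/0.7000 = 0.4143
Terminal stock prices: S_uu = 292.5, S_ud = 156, S_dd = 83.2
Terminal payoffs (K − S): max(-171.5, 0) = 0, max(-35, 0) = 0, max(37.8, 0) = 37.8
Node u (S = 195): V_u = 1/1.09·[0.4143·0.0000 + 0.5857·0.0000] = 0.0000
Node d (S = 104): V_d = 1/1.09·[0.4143·0.0000 + 0.5857·37.8000] = 20.3119
Node 0 (S = 130): V_0 = 1/1.09·[0.4143·0.0000 + 0.5857·20.3119] = 10.9147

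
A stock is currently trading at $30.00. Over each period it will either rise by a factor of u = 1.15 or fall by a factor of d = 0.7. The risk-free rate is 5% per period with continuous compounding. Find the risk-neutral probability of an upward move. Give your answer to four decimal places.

Risk-neutral probability p = (e^0.05 − 0.7)/(1.15 − 0.7) = 0.3513/0.4500 = 0.7806

p = 0.7806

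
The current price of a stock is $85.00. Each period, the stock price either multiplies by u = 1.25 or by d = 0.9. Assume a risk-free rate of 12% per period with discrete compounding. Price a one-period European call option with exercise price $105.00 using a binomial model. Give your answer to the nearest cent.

Risk-neutral probability p = (1 + 0.12 − 0.9)/(1.25 − 0.9) = 0.2200/0.3500 = 0.6286
Terminal stock prices: S_u = 106.2, S_d = 76.5
Terminal payoffs (S − K): max(1.25, 0) = 1.25, max(-28.5, 0) = 0
Node 0 (S = 85): V_0 = 1/1.12·[0.6286·1.2500 + 0.3714·0.0000] = 0.7015

$0.70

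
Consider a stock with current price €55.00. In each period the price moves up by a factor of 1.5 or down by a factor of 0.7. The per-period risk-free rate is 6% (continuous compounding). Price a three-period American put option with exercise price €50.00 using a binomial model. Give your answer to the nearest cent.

€8.30

Risk-neutral probability p = (e^0.06 − 0.7)/(1.5 − 0.7) = 0.3618/0.8000 = 0.4523
Terminal stock prices: S_uuu = 185.6, S_uud = 86.62, S_udd = 40.42, S_ddd = 18.86
Terminal payoffs (K − S): max(-135.6, 0) = 0, max(-36.62, 0) = 0, max(9.575, 0) = 9.575, max(31.14, 0) = 31.14
Node uu (S = 123.8): continuation = e^(−0.06)·[0.4523·0.0000 + 0.5477·0.0000] = 0.0000; exercise value = 0.0000 ≤ continuation, so V_uu = 0.0000
Node ud (S = 57.75): continuation = e^(−0.06)·[0.4523·0.0000 + 0.5477·9.5750] = 4.9389; exercise value = 0.0000 ≤ continuation, so V_ud = 4.9389
Node dd (S = 26.95): continuation = e^(−0.06)·[0.4523·9.5750 + 0.5477·31.1350] = 20.1382; exercise value = 23.0500 > continuation, so V_dd = 23.0500 (exercise)
Node u (S = 82.5): continuation = e^(−0.06)·[0.4523·0.0000 + 0.5477·4.9389] = 2.5475; exercise value = 0.0000 ≤ continuation, so V_u = 2.5475
Node d (S = 38.5): continuation = e^(−0.06)·[0.4523·4.9389 + 0.5477·23.0500] = 13.9931; exercise value = 11.5000 ≤ continuation, so V_d = 13.9931
Node 0 (S = 55): continuation = e^(−0.06)·[0.4523·2.5475 + 0.5477·13.9931] = 8.3029; exercise value = 0.0000 ≤ continuation, so V_0 = 8.3029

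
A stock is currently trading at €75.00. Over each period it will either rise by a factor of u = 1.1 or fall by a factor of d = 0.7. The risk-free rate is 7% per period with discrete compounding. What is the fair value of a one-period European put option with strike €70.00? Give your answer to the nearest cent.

€1.23

Risk-neutral probability p = (1 + 0.07 − 0.7)/(1.1 − 0.7) = 0.3700/0.4000 = 0.9250
Terminal stock prices: S_u = 82.5, S_d = 52.5
Terminal payoffs (K − S): max(-12.5, 0) = 0, max(17.5, 0) = 17.5
Node 0 (S = 75): V_0 = 1/1.07·[0.9250·0.0000 + 0.0750·17.5000] = 1.2266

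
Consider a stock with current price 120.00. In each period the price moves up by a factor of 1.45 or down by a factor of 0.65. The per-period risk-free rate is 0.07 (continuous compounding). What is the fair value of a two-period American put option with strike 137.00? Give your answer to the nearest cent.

Risk-neutral probability p = (e^0.07 − 0.65)/(1.45 − 0.65) = 0.4225/0.8000 = 0.5281
Terminal stock prices: S_uu = 252.3, S_ud = 113.1, S_dd = 50.7
Terminal payoffs (K − S): max(-115.3, 0) = 0, max(23.9, 0) = 23.9, max(86.3, 0) = 86.3
Node u (S = 174): continuation = e^(−0.07)·[0.5281·0.0000 + 0.4719·23.9000] = 10.5151; exercise value = 0.0000 ≤ continuation, so V_u = 10.5151
Node d (S = 78): continuation = e^(−0.07)·[0.5281·23.9000 + 0.4719·86.3000] = 49.7380; exercise value = 59.0000 > continuation, so V_d = 59.0000 (exercise)
Node 0 (S = 120): continuation = e^(−0.07)·[0.5281·10.5151 + 0.4719·59.0000] = 31.1358; exercise value = 17.0000 ≤ continuation, so V_0 = 31.1358

31.14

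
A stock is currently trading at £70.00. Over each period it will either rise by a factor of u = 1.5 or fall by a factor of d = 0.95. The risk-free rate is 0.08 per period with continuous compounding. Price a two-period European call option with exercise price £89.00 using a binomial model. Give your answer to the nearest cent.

£6.79

Risk-neutral probability p = (e^0.08 − 0.95)/(1.5 − 0.95) = 0.1333/0.5500 = 0.2423
Terminal stock prices: S_uu = 157.5, S_ud = 99.75, S_dd = 63.17
Terminal payoffs (S − K): max(68.5, 0) = 68.5, max(10.75, 0) = 10.75, max(-25.83, 0) = 0
Node u (S = 105): V_u = e^(−0.08)·[0.2423·68.5000 + 0.7577·10.7500] = 22.8426
Node d (S = 66.5): V_d = e^(−0.08)·[0.2423·10.7500 + 0.7577·0.0000] = 2.4049
Node 0 (S = 70): V_0 = e^(−0.08)·[0.2423·22.8426 + 0.7577·2.4049] = 6.7921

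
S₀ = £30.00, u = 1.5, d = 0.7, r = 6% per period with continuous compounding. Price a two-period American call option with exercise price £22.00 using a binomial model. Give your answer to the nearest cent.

£12.43

Risk-neutral probability p = (e^0.06 − 0.7)/(1.5 − 0.7) = 0.3618/0.8000 = 0.4523
Terminal stock prices: S_uu = 67.5, S_ud = 31.5, S_dd = 14.7
Terminal payoffs (S − K): max(45.5, 0) = 45.5, max(9.5, 0) = 9.5, max(-7.3, 0) = 0
Node u (S = 45): continuation = e^(−0.06)·[0.4523·45.5000 + 0.5477·9.5000] = 24.2812; exercise value = 23.0000 ≤ continuation, so V_u = 24.2812
Node d (S = 21): continuation = e^(−0.06)·[0.4523·9.5000 + 0.5477·0.0000] = 4.0466; exercise value = 0.0000 ≤ continuation, so V_d = 4.0466
Node 0 (S = 30): continuation = e^(−0.06)·[0.4523·24.2812 + 0.5477·4.0466] = 12.4300; exercise value = 8.0000 ≤ continuation, so V_0 = 12.4300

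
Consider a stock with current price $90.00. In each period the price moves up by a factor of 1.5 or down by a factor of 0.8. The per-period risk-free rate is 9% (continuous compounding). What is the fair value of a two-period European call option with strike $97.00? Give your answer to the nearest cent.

Risk-neutral probability p = (e^0.09 − 0.8)/(1.5 − 0.8) = 0.2942/0.7000 = 0.4202
Terminal stock prices: S_uu = 202.5, S_ud = 108, S_dd = 57.6
Terminal payoffs (S − K): max(105.5, 0) = 105.5, max(11, 0) = 11, max(-39.4, 0) = 0
Node u (S = 135): V_u = e^(−0.09)·[0.4202·105.5000 + 0.5798·11.0000] = 46.3487
Node d (S = 72): V_d = e^(−0.09)·[0.4202·11.0000 + 0.5798·0.0000] = 4.2249
Node 0 (S = 90): V_0 = e^(−0.09)·[0.4202·46.3487 + 0.5798·4.2249] = 20.0401

$20.04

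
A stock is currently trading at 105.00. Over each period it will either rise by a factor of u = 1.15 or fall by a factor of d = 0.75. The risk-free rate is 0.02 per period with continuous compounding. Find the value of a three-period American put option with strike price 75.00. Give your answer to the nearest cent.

Risk-neutral probability p = (e^0.02 − 0.75)/(1.15 − 0.75) = 0.2702/0.4000 = 0.6755
Terminal stock prices: S_uuu = 159.7, S_uud = 104.1, S_udd = 67.92, S_ddd = 44.3
Terminal payoffs (K − S): max(-84.69, 0) = 0, max(-29.15, 0) = 0, max(7.078, 0) = 7.078, max(30.7, 0) = 30.7
Node uu (S = 138.9): continuation = e^(−0.02)·[0.6755·0.0000 + 0.3245·0.0000] = 0.0000; exercise value = 0.0000 ≤ continuation, so V_uu = 0.0000
Node ud (S = 90.56): continuation = e^(−0.02)·[0.6755·0.0000 + 0.3245·7.0781] = 2.2513; exercise value = 0.0000 ≤ continuation, so V_ud = 2.2513
Node dd (S = 59.06): continuation = e^(−0.02)·[0.6755·7.0781 + 0.3245·30.7031] = 14.4524; exercise value = 15.9375 > continuation, so V_dd = 15.9375 (exercise)
Node u (S = 120.7): continuation = e^(−0.02)·[0.6755·0.0000 + 0.3245·2.2513] = 0.7161; exercise value = 0.0000 ≤ continuation, so V_u = 0.7161
Node d (S = 78.75): continuation = e^(−0.02)·[0.6755·2.2513 + 0.3245·15.9375] = 6.5599; exercise value = 0.0000 ≤ continuation, so V_d = 6.5599
Node 0 (S = 105): continuation = e^(−0.02)·[0.6755·0.7161 + 0.3245·6.5599] = 2.5607; exercise value = 0.0000 ≤ continuation, so V_0 = 2.5607

2.56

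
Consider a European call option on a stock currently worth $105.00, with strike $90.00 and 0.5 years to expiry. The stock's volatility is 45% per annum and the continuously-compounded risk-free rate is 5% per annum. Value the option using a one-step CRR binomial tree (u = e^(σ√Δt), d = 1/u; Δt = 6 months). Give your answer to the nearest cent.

CRR parameters: u = e^(σ√Δt) = e^(0.45·√0.5) = 1.3746, d = 1/u = 0.7275
Per-period rate: rΔt = 0.05·0.5 = 0.025, so R = e^0.025 = 1.0253
Risk-neutral probability p = (e^0.025 − 0.7275)/(1.3746 − 0.7275) = 0.2979/0.6472 = 0.4602
Terminal stock prices: S_u = 144.3, S_d = 76.38
Terminal payoffs (S − K): max(54.34, 0) = 54.34, max(-13.62, 0) = 0
Node 0 (S = 105): V_0 = e^(−0.025)·[0.4602·54.3381 + 0.5398·0.0000] = 24.3906

$24.39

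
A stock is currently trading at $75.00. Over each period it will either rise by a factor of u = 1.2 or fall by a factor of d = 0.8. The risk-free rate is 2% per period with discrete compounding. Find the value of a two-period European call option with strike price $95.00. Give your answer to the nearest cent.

$3.78

Risk-neutral probability p = (1 + 0.02 − 0.8)/(1.2 − 0.8) = 0.2200/0.4000 = 0.5500
Terminal stock prices: S_uu = 108, S_ud = 72, S_dd = 48
Terminal payoffs (S − K): max(13, 0) = 13, max(-23, 0) = 0, max(-47, 0) = 0
Node u (S = 90): V_u = 1/1.02·[0.5500·13.0000 + 0.4500·0.0000] = 7.0098
Node d (S = 60): V_d = 1/1.02·[0.5500·0.0000 + 0.4500·0.0000] = 0.0000
Node 0 (S = 75): V_0 = 1/1.02·[0.5500·7.0098 + 0.4500·0.0000] = 3.7798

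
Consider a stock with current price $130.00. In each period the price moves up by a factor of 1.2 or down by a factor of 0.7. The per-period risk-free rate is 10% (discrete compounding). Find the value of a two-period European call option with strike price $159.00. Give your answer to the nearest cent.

$14.92

Risk-neutral probability p = (1 + 0.1 − 0.7)/(1.2 − 0.7) = 0.4000/0.5000 = 0.8000
Terminal stock prices: S_uu = 187.2, S_ud = 109.2, S_dd = 63.7
Terminal payoffs (S − K): max(28.2, 0) = 28.2, max(-49.8, 0) = 0, max(-95.3, 0) = 0
Node u (S = 156): V_u = 1/1.1·[0.8000·28.2000 + 0.2000·0.0000] = 20.5091
Node d (S = 91): V_d = 1/1.1·[0.8000·0.0000 + 0.2000·0.0000] = 0.0000
Node 0 (S = 130): V_0 = 1/1.1·[0.8000·20.5091 + 0.2000·0.0000] = 14.9157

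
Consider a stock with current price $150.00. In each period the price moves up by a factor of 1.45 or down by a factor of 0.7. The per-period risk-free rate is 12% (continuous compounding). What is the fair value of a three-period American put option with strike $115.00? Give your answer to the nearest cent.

$7.28

Risk-neutral probability p = (e^0.12 − 0.7)/(1.45 − 0.7) = 0.4275/0.7500 = 0.5700
Terminal stock prices: S_uuu = 457.3, S_uud = 220.8, S_udd = 106.6, S_ddd = 51.45
Terminal payoffs (K − S): max(-342.3, 0) = 0, max(-105.8, 0) = 0, max(8.425, 0) = 8.425, max(63.55, 0) = 63.55
Node uu (S = 315.4): continuation = e^(−0.12)·[0.5700·0.0000 + 0.4300·0.0000] = 0.0000; exercise value = 0.0000 ≤ continuation, so V_uu = 0.0000
Node ud (S = 152.2): continuation = e^(−0.12)·[0.5700·0.0000 + 0.4300·8.4250] = 3.2131; exercise value = 0.0000 ≤ continuation, so V_ud = 3.2131
Node dd (S = 73.5): continuation = e^(−0.12)·[0.5700·8.4250 + 0.4300·63.5500] = 28.4959; exercise value = 41.5000 > continuation, so V_dd = 41.5000 (exercise)
Node u (S = 217.5): continuation = e^(−0.12)·[0.5700·0.0000 + 0.4300·3.2131] = 1.2254; exercise value = 0.0000 ≤ continuation, so V_u = 1.2254
Node d (S = 105): continuation = e^(−0.12)·[0.5700·3.2131 + 0.4300·41.5000] = 17.4516; exercise value = 10.0000 ≤ continuation, so V_d = 17.4516
Node 0 (S = 150): continuation = e^(−0.12)·[0.5700·1.2254 + 0.4300·17.4516] = 7.2752; exercise value = 0.0000 ≤ continuation, so V_0 = 7.2752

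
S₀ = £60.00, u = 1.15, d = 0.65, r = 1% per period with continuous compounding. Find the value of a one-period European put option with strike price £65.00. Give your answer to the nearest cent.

£7.20

Risk-neutral probability p = (e^0.01 − 0.65)/(1.15 − 0.65) = 0.3601/0.5000 = 0.7201
Terminal stock prices: S_u = 69, S_d = 39
Terminal payoffs (K − S): max(-4, 0) = 0, max(26, 0) = 26
Node 0 (S = 60): V_0 = e^(−0.01)·[0.7201·0.0000 + 0.2799·26.0000] = 7.2050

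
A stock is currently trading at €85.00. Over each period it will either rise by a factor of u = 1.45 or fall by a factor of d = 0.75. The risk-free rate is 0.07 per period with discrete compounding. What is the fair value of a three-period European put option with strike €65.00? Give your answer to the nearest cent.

€3.81

Risk-neutral probability p = (1 + 0.07 − 0.75)/(1.45 − 0.75) = 0.3200/0.7000 = 0.4571
Terminal stock prices: S_uuu = 259.1, S_uud = 134, S_udd = 69.33, S_ddd = 35.86
Terminal payoffs (K − S): max(-194.1, 0) = 0, max(-69.03, 0) = 0, max(-4.328, 0) = 0, max(29.14, 0) = 29.14
Node uu (S = 178.7): V_uu = 1/1.07·[0.4571·0.0000 + 0.5429·0.0000] = 0.0000
Node ud (S = 92.44): V_ud = 1/1.07·[0.4571·0.0000 + 0.5429·0.0000] = 0.0000
Node dd (S = 47.81): V_dd = 1/1.07·[0.4571·0.0000 + 0.5429·29.1406] = 14.7843
Node u (S = 123.2): V_u = 1/1.07·[0.4571·0.0000 + 0.5429·0.0000] = 0.0000
Node d (S = 63.75): V_d = 1/1.07·[0.4571·0.0000 + 0.5429·14.7843] = 7.5007
Node 0 (S = 85): V_0 = 1/1.07·[0.4571·0.0000 + 0.5429·7.5007] = 3.8054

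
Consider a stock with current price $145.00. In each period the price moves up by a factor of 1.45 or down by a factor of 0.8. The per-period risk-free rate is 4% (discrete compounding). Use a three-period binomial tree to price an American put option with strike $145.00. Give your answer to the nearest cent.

Risk-neutral probability p = (1 + 0.04 − 0.8)/(1.45 − 0.8) = 0.2400/0.6500 = 0.3692
Terminal stock prices: S_uuu = 442.1, S_uud = 243.9, S_udd = 134.6, S_ddd = 74.24
Terminal payoffs (K − S): max(-297.1, 0) = 0, max(-98.89, 0) = 0, max(10.44, 0) = 10.44, max(70.76, 0) = 70.76
Node uu (S = 304.9): continuation = 1/1.04·[0.3692·0.0000 + 0.6308·0.0000] = 0.0000; exercise value = 0.0000 ≤ continuation, so V_uu = 0.0000
Node ud (S = 168.2): continuation = 1/1.04·[0.3692·0.0000 + 0.6308·10.4400] = 6.3320; exercise value = 0.0000 ≤ continuation, so V_ud = 6.3320
Node dd (S = 92.8): continuation = 1/1.04·[0.3692·10.4400 + 0.6308·70.7600] = 46.6231; exercise value = 52.2000 > continuation, so V_dd = 52.2000 (exercise)
Node u (S = 210.2): continuation = 1/1.04·[0.3692·0.0000 + 0.6308·6.3320] = 3.8404; exercise value = 0.0000 ≤ continuation, so V_u = 3.8404
Node d (S = 116): continuation = 1/1.04·[0.3692·6.3320 + 0.6308·52.2000] = 33.9078; exercise value = 29.0000 ≤ continuation, so V_d = 33.9078
Node 0 (S = 145): continuation = 1/1.04·[0.3692·3.8404 + 0.6308·33.9078] = 21.9288; exercise value = 0.0000 ≤ continuation, so V_0 = 21.9288

$21.93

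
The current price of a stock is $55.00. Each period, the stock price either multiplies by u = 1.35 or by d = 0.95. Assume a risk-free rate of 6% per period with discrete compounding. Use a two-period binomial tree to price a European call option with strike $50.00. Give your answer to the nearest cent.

Risk-neutral probability p = (1 + 0.06 − 0.95)/(1.35 − 0.95) = 0.1100/0.4000 = 0.2750
Terminal stock prices: S_uu = 100.2, S_ud = 70.54, S_dd = 49.64
Terminal payoffs (S − K): max(50.24, 0) = 50.24, max(20.54, 0) = 20.54, max(-0.3625, 0) = 0
Node u (S = 74.25): V_u = 1/1.06·[0.2750·50.2375 + 0.7250·20.5375] = 27.0802
Node d (S = 52.25): V_d = 1/1.06·[0.2750·20.5375 + 0.7250·0.0000] = 5.3281
Node 0 (S = 55): V_0 = 1/1.06·[0.2750·27.0802 + 0.7250·5.3281] = 10.6698

$10.67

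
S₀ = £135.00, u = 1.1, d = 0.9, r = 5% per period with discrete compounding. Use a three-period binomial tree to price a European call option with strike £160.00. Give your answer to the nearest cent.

£7.17

Risk-neutral probability p = (1 + 0.05 − 0.9)/(1.1 − 0.9) = 0.1500/0.2000 = 0.7500
Terminal stock prices: S_uuu = 179.7, S_uud = 147, S_udd = 120.3, S_ddd = 98.42
Terminal payoffs (S − K): max(19.69, 0) = 19.69, max(-12.98, 0) = 0, max(-39.71, 0) = 0, max(-61.58, 0) = 0
Node uu (S = 163.4): V_uu = 1/1.05·[0.7500·19.6850 + 0.2500·0.0000] = 14.0607
Node ud (S = 133.7): V_ud = 1/1.05·[0.7500·0.0000 + 0.2500·0.0000] = 0.0000
Node dd (S = 109.4): V_dd = 1/1.05·[0.7500·0.0000 + 0.2500·0.0000] = 0.0000
Node u (S = 148.5): V_u = 1/1.05·[0.7500·14.0607 + 0.2500·0.0000] = 10.0434
Node d (S = 121.5): V_d = 1/1.05·[0.7500·0.0000 + 0.2500·0.0000] = 0.0000
Node 0 (S = 135): V_0 = 1/1.05·[0.7500·10.0434 + 0.2500·0.0000] = 7.1738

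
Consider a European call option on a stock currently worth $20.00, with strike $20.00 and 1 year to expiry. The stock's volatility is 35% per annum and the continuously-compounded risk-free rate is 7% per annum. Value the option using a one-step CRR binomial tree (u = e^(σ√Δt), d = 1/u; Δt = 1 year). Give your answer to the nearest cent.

CRR parameters: u = e^(σ√Δt) = e^(0.35·√1) = 1.4191, d = 1/u = 0.7047
Per-period rate: rΔt = 0.07·1 = 0.07, so R = e^0.07 = 1.0725
Risk-neutral probability p = (e^0.07 − 0.7047)/(1.4191 − 0.7047) = 0.3678/0.7144 = 0.5149
Terminal stock prices: S_u = 28.38, S_d = 14.09
Terminal payoffs (S − K): max(8.381, 0) = 8.381, max(-5.906, 0) = 0
Node 0 (S = 20): V_0 = e^(−0.07)·[0.5149·8.3814 + 0.4851·0.0000] = 4.0236

$4.02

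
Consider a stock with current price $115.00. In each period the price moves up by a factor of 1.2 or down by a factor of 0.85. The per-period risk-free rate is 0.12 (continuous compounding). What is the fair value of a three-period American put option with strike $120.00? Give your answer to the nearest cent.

Risk-neutral probability p = (e^0.12 − 0.85)/(1.2 − 0.85) = 0.2775/0.3500 = 0.7928
Terminal stock prices: S_uuu = 198.7, S_uud = 140.8, S_udd = 99.7, S_ddd = 70.62
Terminal payoffs (K − S): max(-78.72, 0) = 0, max(-20.76, 0) = 0, max(20.3, 0) = 20.3, max(49.38, 0) = 49.38
Node uu (S = 165.6): continuation = e^(−0.12)·[0.7928·0.0000 + 0.2072·0.0000] = 0.0000; exercise value = 0.0000 ≤ continuation, so V_uu = 0.0000
Node ud (S = 117.3): continuation = e^(−0.12)·[0.7928·0.0000 + 0.2072·20.2950] = 3.7287; exercise value = 2.7000 ≤ continuation, so V_ud = 3.7287
Node dd (S = 83.09): continuation = e^(−0.12)·[0.7928·20.2950 + 0.2072·49.3756] = 23.3430; exercise value = 36.9125 > continuation, so V_dd = 36.9125 (exercise)
Node u (S = 138): continuation = e^(−0.12)·[0.7928·0.0000 + 0.2072·3.7287] = 0.6851; exercise value = 0.0000 ≤ continuation, so V_u = 0.6851
Node d (S = 97.75): continuation = e^(−0.12)·[0.7928·3.7287 + 0.2072·36.9125] = 9.4039; exercise value = 22.2500 > continuation, so V_d = 22.2500 (exercise)
Node 0 (S = 115): continuation = e^(−0.12)·[0.7928·0.6851 + 0.2072·22.2500] = 4.5697; exercise value = 5.0000 > continuation, so V_0 = 5.0000 (exercise)

$5.00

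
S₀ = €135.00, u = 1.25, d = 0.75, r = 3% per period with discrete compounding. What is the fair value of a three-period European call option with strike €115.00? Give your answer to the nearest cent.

€40.26

Risk-neutral probability p = (1 + 0.03 − 0.75)/(1.25 − 0.75) = 0.2800/0.5000 = 0.5600
Terminal stock prices: S_uuu = 263.7, S_uud = 158.2, S_udd = 94.92, S_ddd = 56.95
Terminal payoffs (S − K): max(148.7, 0) = 148.7, max(43.2, 0) = 43.2, max(-20.08, 0) = 0, max(-58.05, 0) = 0
Node uu (S = 210.9): V_uu = 1/1.03·[0.5600·148.6719 + 0.4400·43.2031] = 99.2870
Node ud (S = 126.6): V_ud = 1/1.03·[0.5600·43.2031 + 0.4400·0.0000] = 23.4891
Node dd (S = 75.94): V_dd = 1/1.03·[0.5600·0.0000 + 0.4400·0.0000] = 0.0000
Node u (S = 168.8): V_u = 1/1.03·[0.5600·99.2870 + 0.4400·23.4891] = 64.0155
Node d (S = 101.2): V_d = 1/1.03·[0.5600·23.4891 + 0.4400·0.0000] = 12.7708
Node 0 (S = 135): V_0 = 1/1.03·[0.5600·64.0155 + 0.4400·12.7708] = 40.2600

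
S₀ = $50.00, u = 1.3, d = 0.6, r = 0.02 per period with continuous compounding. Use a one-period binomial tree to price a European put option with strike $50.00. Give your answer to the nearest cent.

$7.84

Risk-neutral probability p = (e^0.02 − 0.6)/(1.3 − 0.6) = 0.4202/0.7000 = 0.6003
Terminal stock prices: S_u = 65, S_d = 30
Terminal payoffs (K − S): max(-15, 0) = 0, max(20, 0) = 20
Node 0 (S = 50): V_0 = e^(−0.02)·[0.6003·0.0000 + 0.3997·20.0000] = 7.8360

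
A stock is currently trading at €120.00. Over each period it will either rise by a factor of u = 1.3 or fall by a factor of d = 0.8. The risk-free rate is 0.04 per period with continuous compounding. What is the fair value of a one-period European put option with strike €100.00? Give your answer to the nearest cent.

Risk-neutral probability p = (e^0.04 − 0.8)/(1.3 − 0.8) = 0.2408/0.5000 = 0.4816
Terminal stock prices: S_u = 156, S_d = 96
Terminal payoffs (K − S): max(-56, 0) = 0, max(4, 0) = 4
Node 0 (S = 120): V_0 = e^(−0.04)·[0.4816·0.0000 + 0.5184·4.0000] = 1.9922

€1.99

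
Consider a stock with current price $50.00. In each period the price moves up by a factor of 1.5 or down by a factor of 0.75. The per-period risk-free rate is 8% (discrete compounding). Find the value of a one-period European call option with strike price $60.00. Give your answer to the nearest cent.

$6.11

Risk-neutral probability p = (1 + 0.08 − 0.75)/(1.5 − 0.75) = 0.3300/0.7500 = 0.4400
Terminal stock prices: S_u = 75, S_d = 37.5
Terminal payoffs (S − K): max(15, 0) = 15, max(-22.5, 0) = 0
Node 0 (S = 50): V_0 = 1/1.08·[0.4400·15.0000 + 0.5600·0.0000] = 6.1111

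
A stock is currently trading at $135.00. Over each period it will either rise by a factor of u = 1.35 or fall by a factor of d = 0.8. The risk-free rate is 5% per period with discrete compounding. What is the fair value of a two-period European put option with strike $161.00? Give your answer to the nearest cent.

Risk-neutral probability p = (1 + 0.05 − 0.8)/(1.35 − 0.8) = 0.2500/0.5500 = 0.4545
Terminal stock prices: S_uu = 246, S_ud = 145.8, S_dd = 86.4
Terminal payoffs (K − S): max(-85.04, 0) = 0, max(15.2, 0) = 15.2, max(74.6, 0) = 74.6
Node u (S = 182.2): V_u = 1/1.05·[0.4545·0.0000 + 0.5455·15.2000] = 7.8961
Node d (S = 108): V_d = 1/1.05·[0.4545·15.2000 + 0.5455·74.6000] = 45.3333
Node 0 (S = 135): V_0 = 1/1.05·[0.4545·7.8961 + 0.5455·45.3333] = 26.9680

$26.97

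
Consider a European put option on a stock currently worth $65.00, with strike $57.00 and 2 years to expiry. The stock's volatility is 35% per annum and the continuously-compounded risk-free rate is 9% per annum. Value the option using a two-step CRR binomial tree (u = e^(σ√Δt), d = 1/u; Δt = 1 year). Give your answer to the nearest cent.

$4.27

CRR parameters: u = e^(σ√Δt) = e^(0.35·√1) = 1.4191, d = 1/u = 0.7047
Per-period rate: rΔt = 0.09·1 = 0.09, so R = e^0.09 = 1.0942
Risk-neutral probability p = (e^0.09 − 0.7047)/(1.4191 − 0.7047) = 0.3895/0.7144 = 0.5452
Terminal stock prices: S_uu = 130.9, S_ud = 65, S_dd = 32.28
Terminal payoffs (K − S): max(-73.89, 0) = 0, max(-8, 0) = 0, max(24.72, 0) = 24.72
Node u (S = 92.24): V_u = e^(−0.09)·[0.5452·0.0000 + 0.4548·0.0000] = 0.0000
Node d (S = 45.8): V_d = e^(−0.09)·[0.5452·0.0000 + 0.4548·24.7220] = 10.2756
Node 0 (S = 65): V_0 = e^(−0.09)·[0.5452·0.0000 + 0.4548·10.2756] = 4.2710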